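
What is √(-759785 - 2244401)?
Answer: I*√3004186 ≈ 1733.3*I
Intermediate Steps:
√(-759785 - 2244401) = √(-3004186) = I*√3004186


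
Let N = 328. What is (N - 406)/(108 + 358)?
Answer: -39/233 ≈ -0.16738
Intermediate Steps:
(N - 406)/(108 + 358) = (328 - 406)/(108 + 358) = -78/466 = -78*1/466 = -39/233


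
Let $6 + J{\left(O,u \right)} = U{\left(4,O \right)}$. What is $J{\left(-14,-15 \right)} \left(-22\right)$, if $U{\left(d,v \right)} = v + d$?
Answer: $352$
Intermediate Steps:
$U{\left(d,v \right)} = d + v$
$J{\left(O,u \right)} = -2 + O$ ($J{\left(O,u \right)} = -6 + \left(4 + O\right) = -2 + O$)
$J{\left(-14,-15 \right)} \left(-22\right) = \left(-2 - 14\right) \left(-22\right) = \left(-16\right) \left(-22\right) = 352$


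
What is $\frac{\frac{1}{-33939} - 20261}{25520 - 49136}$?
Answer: $\frac{10744345}{12523491} \approx 0.85793$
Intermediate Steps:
$\frac{\frac{1}{-33939} - 20261}{25520 - 49136} = \frac{- \frac{1}{33939} - 20261}{-23616} = \left(- \frac{687638080}{33939}\right) \left(- \frac{1}{23616}\right) = \frac{10744345}{12523491}$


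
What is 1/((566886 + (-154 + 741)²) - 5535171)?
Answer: -1/4623716 ≈ -2.1628e-7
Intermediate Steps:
1/((566886 + (-154 + 741)²) - 5535171) = 1/((566886 + 587²) - 5535171) = 1/((566886 + 344569) - 5535171) = 1/(911455 - 5535171) = 1/(-4623716) = -1/4623716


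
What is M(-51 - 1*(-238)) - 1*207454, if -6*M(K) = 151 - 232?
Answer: -414881/2 ≈ -2.0744e+5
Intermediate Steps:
M(K) = 27/2 (M(K) = -(151 - 232)/6 = -⅙*(-81) = 27/2)
M(-51 - 1*(-238)) - 1*207454 = 27/2 - 1*207454 = 27/2 - 207454 = -414881/2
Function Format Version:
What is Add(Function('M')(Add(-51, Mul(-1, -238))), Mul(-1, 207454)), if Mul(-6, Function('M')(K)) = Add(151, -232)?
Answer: Rational(-414881, 2) ≈ -2.0744e+5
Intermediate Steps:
Function('M')(K) = Rational(27, 2) (Function('M')(K) = Mul(Rational(-1, 6), Add(151, -232)) = Mul(Rational(-1, 6), -81) = Rational(27, 2))
Add(Function('M')(Add(-51, Mul(-1, -238))), Mul(-1, 207454)) = Add(Rational(27, 2), Mul(-1, 207454)) = Add(Rational(27, 2), -207454) = Rational(-414881, 2)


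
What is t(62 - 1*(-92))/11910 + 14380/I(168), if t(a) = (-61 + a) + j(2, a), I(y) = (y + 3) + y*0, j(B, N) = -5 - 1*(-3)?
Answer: 57093787/678870 ≈ 84.101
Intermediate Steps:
j(B, N) = -2 (j(B, N) = -5 + 3 = -2)
I(y) = 3 + y (I(y) = (3 + y) + 0 = 3 + y)
t(a) = -63 + a (t(a) = (-61 + a) - 2 = -63 + a)
t(62 - 1*(-92))/11910 + 14380/I(168) = (-63 + (62 - 1*(-92)))/11910 + 14380/(3 + 168) = (-63 + (62 + 92))*(1/11910) + 14380/171 = (-63 + 154)*(1/11910) + 14380*(1/171) = 91*(1/11910) + 14380/171 = 91/11910 + 14380/171 = 57093787/678870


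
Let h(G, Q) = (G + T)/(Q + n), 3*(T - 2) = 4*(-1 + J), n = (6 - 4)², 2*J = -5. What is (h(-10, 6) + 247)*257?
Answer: 947302/15 ≈ 63153.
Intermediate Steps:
J = -5/2 (J = (½)*(-5) = -5/2 ≈ -2.5000)
n = 4 (n = 2² = 4)
T = -8/3 (T = 2 + (4*(-1 - 5/2))/3 = 2 + (4*(-7/2))/3 = 2 + (⅓)*(-14) = 2 - 14/3 = -8/3 ≈ -2.6667)
h(G, Q) = (-8/3 + G)/(4 + Q) (h(G, Q) = (G - 8/3)/(Q + 4) = (-8/3 + G)/(4 + Q))
(h(-10, 6) + 247)*257 = ((-8/3 - 10)/(4 + 6) + 247)*257 = (-38/3/10 + 247)*257 = ((⅒)*(-38/3) + 247)*257 = (-19/15 + 247)*257 = (3686/15)*257 = 947302/15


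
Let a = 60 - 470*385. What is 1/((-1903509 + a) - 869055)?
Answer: -1/2953454 ≈ -3.3859e-7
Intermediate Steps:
a = -180890 (a = 60 - 180950 = -180890)
1/((-1903509 + a) - 869055) = 1/((-1903509 - 180890) - 869055) = 1/(-2084399 - 869055) = 1/(-2953454) = -1/2953454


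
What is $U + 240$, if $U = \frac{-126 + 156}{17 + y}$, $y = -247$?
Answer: $\frac{5517}{23} \approx 239.87$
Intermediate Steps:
$U = - \frac{3}{23}$ ($U = \frac{-126 + 156}{17 - 247} = \frac{30}{-230} = 30 \left(- \frac{1}{230}\right) = - \frac{3}{23} \approx -0.13043$)
$U + 240 = - \frac{3}{23} + 240 = \frac{5517}{23}$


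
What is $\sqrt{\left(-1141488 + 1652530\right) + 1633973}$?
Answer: $3 \sqrt{238335} \approx 1464.6$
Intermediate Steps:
$\sqrt{\left(-1141488 + 1652530\right) + 1633973} = \sqrt{511042 + 1633973} = \sqrt{2145015} = 3 \sqrt{238335}$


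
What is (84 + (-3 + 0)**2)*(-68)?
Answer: -6324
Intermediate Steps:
(84 + (-3 + 0)**2)*(-68) = (84 + (-3)**2)*(-68) = (84 + 9)*(-68) = 93*(-68) = -6324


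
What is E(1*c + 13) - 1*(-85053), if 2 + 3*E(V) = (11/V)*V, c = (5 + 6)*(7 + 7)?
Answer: 85056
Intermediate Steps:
c = 154 (c = 11*14 = 154)
E(V) = 3 (E(V) = -2/3 + ((11/V)*V)/3 = -2/3 + (1/3)*11 = -2/3 + 11/3 = 3)
E(1*c + 13) - 1*(-85053) = 3 - 1*(-85053) = 3 + 85053 = 85056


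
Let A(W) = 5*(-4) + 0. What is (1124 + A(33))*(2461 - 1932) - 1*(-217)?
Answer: 584233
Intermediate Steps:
A(W) = -20 (A(W) = -20 + 0 = -20)
(1124 + A(33))*(2461 - 1932) - 1*(-217) = (1124 - 20)*(2461 - 1932) - 1*(-217) = 1104*529 + 217 = 584016 + 217 = 584233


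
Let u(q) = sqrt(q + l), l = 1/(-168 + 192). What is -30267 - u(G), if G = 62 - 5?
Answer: -30267 - 37*sqrt(6)/12 ≈ -30275.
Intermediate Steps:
l = 1/24 ≈ 0.041667
G = 57
u(q) = sqrt(1/24 + q) (u(q) = sqrt(q + 1/24) = sqrt(1/24 + q))
-30267 - u(G) = -30267 - sqrt(6 + 144*57)/12 = -30267 - sqrt(6 + 8208)/12 = -30267 - sqrt(8214)/12 = -30267 - 37*sqrt(6)/12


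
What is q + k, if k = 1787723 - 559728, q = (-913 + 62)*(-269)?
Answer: 1456914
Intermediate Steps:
q = 228919 (q = -851*(-269) = 228919)
k = 1227995
q + k = 228919 + 1227995 = 1456914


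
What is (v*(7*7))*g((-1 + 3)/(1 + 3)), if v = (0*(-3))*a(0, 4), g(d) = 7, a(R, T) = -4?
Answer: 0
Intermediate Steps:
v = 0 (v = (0*(-3))*(-4) = 0*(-4) = 0)
(v*(7*7))*g((-1 + 3)/(1 + 3)) = (0*(7*7))*7 = (0*49)*7 = 0*7 = 0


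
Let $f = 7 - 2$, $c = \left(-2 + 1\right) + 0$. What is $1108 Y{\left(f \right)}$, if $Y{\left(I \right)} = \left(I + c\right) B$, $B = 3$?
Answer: $13296$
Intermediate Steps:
$c = -1$ ($c = -1 + 0 = -1$)
$f = 5$
$Y{\left(I \right)} = -3 + 3 I$ ($Y{\left(I \right)} = \left(I - 1\right) 3 = \left(-1 + I\right) 3 = -3 + 3 I$)
$1108 Y{\left(f \right)} = 1108 \left(-3 + 3 \cdot 5\right) = 1108 \left(-3 + 15\right) = 1108 \cdot 12 = 13296$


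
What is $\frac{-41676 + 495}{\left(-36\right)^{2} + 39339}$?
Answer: $- \frac{1961}{1935} \approx -1.0134$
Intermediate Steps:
$\frac{-41676 + 495}{\left(-36\right)^{2} + 39339} = - \frac{41181}{1296 + 39339} = - \frac{41181}{40635} = \left(-41181\right) \frac{1}{40635} = - \frac{1961}{1935}$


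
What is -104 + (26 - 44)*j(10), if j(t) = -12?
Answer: 112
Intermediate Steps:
-104 + (26 - 44)*j(10) = -104 + (26 - 44)*(-12) = -104 - 18*(-12) = -104 + 216 = 112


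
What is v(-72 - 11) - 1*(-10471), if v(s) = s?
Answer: 10388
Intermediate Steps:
v(-72 - 11) - 1*(-10471) = (-72 - 11) - 1*(-10471) = -83 + 10471 = 10388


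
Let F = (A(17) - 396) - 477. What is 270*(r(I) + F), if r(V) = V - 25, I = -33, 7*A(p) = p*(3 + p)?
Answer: -1667790/7 ≈ -2.3826e+5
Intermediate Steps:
A(p) = p*(3 + p)/7 (A(p) = (p*(3 + p))/7 = p*(3 + p)/7)
r(V) = -25 + V
F = -5771/7 (F = ((⅐)*17*(3 + 17) - 396) - 477 = ((⅐)*17*20 - 396) - 477 = (340/7 - 396) - 477 = -2432/7 - 477 = -5771/7 ≈ -824.43)
270*(r(I) + F) = 270*((-25 - 33) - 5771/7) = 270*(-58 - 5771/7) = 270*(-6177/7) = -1667790/7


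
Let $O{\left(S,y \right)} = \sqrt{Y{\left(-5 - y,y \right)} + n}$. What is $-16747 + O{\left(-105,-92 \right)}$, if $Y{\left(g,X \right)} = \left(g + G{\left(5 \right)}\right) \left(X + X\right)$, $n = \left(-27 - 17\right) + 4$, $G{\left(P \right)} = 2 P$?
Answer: $-16747 + 4 i \sqrt{1118} \approx -16747.0 + 133.75 i$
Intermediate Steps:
$n = -40$ ($n = -44 + 4 = -40$)
$Y{\left(g,X \right)} = 2 X \left(10 + g\right)$ ($Y{\left(g,X \right)} = \left(g + 2 \cdot 5\right) \left(X + X\right) = \left(g + 10\right) 2 X = \left(10 + g\right) 2 X = 2 X \left(10 + g\right)$)
$O{\left(S,y \right)} = \sqrt{-40 + 2 y \left(5 - y\right)}$ ($O{\left(S,y \right)} = \sqrt{2 y \left(10 - \left(5 + y\right)\right) - 40} = \sqrt{2 y \left(5 - y\right) - 40} = \sqrt{-40 + 2 y \left(5 - y\right)}$)
$-16747 + O{\left(-105,-92 \right)} = -16747 + \sqrt{2} \sqrt{-20 - - 92 \left(-5 - 92\right)} = -16747 + \sqrt{2} \sqrt{-20 - \left(-92\right) \left(-97\right)} = -16747 + \sqrt{2} \sqrt{-20 - 8924} = -16747 + \sqrt{2} \sqrt{-8944} = -16747 + \sqrt{2} \cdot 4 i \sqrt{559} = -16747 + 4 i \sqrt{1118}$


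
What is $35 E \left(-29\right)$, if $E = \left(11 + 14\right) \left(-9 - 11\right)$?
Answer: $507500$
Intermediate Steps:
$E = -500$ ($E = 25 \left(-20\right) = -500$)
$35 E \left(-29\right) = 35 \left(-500\right) \left(-29\right) = \left(-17500\right) \left(-29\right) = 507500$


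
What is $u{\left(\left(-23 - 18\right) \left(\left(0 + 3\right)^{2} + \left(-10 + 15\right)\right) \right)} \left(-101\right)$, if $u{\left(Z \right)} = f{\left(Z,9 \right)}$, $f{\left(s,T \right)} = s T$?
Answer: $521766$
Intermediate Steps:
$f{\left(s,T \right)} = T s$
$u{\left(Z \right)} = 9 Z$
$u{\left(\left(-23 - 18\right) \left(\left(0 + 3\right)^{2} + \left(-10 + 15\right)\right) \right)} \left(-101\right) = 9 \left(-23 - 18\right) \left(\left(0 + 3\right)^{2} + \left(-10 + 15\right)\right) \left(-101\right) = 9 \left(- 41 \left(3^{2} + 5\right)\right) \left(-101\right) = 9 \left(- 41 \left(9 + 5\right)\right) \left(-101\right) = 9 \left(\left(-41\right) 14\right) \left(-101\right) = 9 \left(-574\right) \left(-101\right) = \left(-5166\right) \left(-101\right) = 521766$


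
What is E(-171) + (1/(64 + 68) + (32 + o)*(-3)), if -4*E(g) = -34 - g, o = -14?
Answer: -2912/33 ≈ -88.242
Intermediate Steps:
E(g) = 17/2 + g/4 (E(g) = -(-34 - g)/4 = 17/2 + g/4)
E(-171) + (1/(64 + 68) + (32 + o)*(-3)) = (17/2 + (¼)*(-171)) + (1/(64 + 68) + (32 - 14)*(-3)) = (17/2 - 171/4) + (1/132 + 18*(-3)) = -137/4 + (1/132 - 54) = -137/4 - 7127/132 = -2912/33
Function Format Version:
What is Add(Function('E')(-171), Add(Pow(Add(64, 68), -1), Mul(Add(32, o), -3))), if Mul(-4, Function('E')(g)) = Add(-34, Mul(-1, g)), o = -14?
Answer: Rational(-2912, 33) ≈ -88.242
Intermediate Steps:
Function('E')(g) = Add(Rational(17, 2), Mul(Rational(1, 4), g)) (Function('E')(g) = Mul(Rational(-1, 4), Add(-34, Mul(-1, g))) = Add(Rational(17, 2), Mul(Rational(1, 4), g)))
Add(Function('E')(-171), Add(Pow(Add(64, 68), -1), Mul(Add(32, o), -3))) = Add(Add(Rational(17, 2), Mul(Rational(1, 4), -171)), Add(Pow(Add(64, 68), -1), Mul(Add(32, -14), -3))) = Add(Add(Rational(17, 2), Rational(-171, 4)), Add(Pow(132, -1), Mul(18, -3))) = Add(Rational(-137, 4), Add(Rational(1, 132), -54)) = Add(Rational(-137, 4), Rational(-7127, 132)) = Rational(-2912, 33)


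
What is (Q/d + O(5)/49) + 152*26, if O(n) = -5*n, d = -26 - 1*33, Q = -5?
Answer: 11424002/2891 ≈ 3951.6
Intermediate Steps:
d = -59 (d = -26 - 33 = -59)
(Q/d + O(5)/49) + 152*26 = (-5/(-59) - 5*5/49) + 152*26 = (-5*(-1/59) - 25*1/49) + 3952 = (5/59 - 25/49) + 3952 = -1230/2891 + 3952 = 11424002/2891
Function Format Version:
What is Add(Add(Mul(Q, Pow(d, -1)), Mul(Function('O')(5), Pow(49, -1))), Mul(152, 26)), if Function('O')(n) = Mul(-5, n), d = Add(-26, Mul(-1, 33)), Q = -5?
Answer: Rational(11424002, 2891) ≈ 3951.6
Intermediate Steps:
d = -59 (d = Add(-26, -33) = -59)
Add(Add(Mul(Q, Pow(d, -1)), Mul(Function('O')(5), Pow(49, -1))), Mul(152, 26)) = Add(Add(Mul(-5, Pow(-59, -1)), Mul(Mul(-5, 5), Pow(49, -1))), Mul(152, 26)) = Add(Add(Mul(-5, Rational(-1, 59)), Mul(-25, Rational(1, 49))), 3952) = Add(Add(Rational(5, 59), Rational(-25, 49)), 3952) = Add(Rational(-1230, 2891), 3952) = Rational(11424002, 2891)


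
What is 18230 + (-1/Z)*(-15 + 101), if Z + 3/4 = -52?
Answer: 3846874/211 ≈ 18232.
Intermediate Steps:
Z = -211/4 (Z = -3/4 - 52 = -211/4 ≈ -52.750)
18230 + (-1/Z)*(-15 + 101) = 18230 + (-1/(-211/4))*(-15 + 101) = 18230 - 1*(-4/211)*86 = 18230 + (4/211)*86 = 18230 + 344/211 = 3846874/211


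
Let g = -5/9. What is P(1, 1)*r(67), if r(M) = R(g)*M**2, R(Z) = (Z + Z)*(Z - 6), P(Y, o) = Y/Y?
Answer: 2648510/81 ≈ 32698.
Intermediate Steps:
P(Y, o) = 1
g = -5/9 (g = -5*1/9 = -5/9 ≈ -0.55556)
R(Z) = 2*Z*(-6 + Z) (R(Z) = (2*Z)*(-6 + Z) = 2*Z*(-6 + Z))
r(M) = 590*M**2/81 (r(M) = (2*(-5/9)*(-6 - 5/9))*M**2 = (2*(-5/9)*(-59/9))*M**2 = 590*M**2/81)
P(1, 1)*r(67) = 1*((590/81)*67**2) = 1*((590/81)*4489) = 1*(2648510/81) = 2648510/81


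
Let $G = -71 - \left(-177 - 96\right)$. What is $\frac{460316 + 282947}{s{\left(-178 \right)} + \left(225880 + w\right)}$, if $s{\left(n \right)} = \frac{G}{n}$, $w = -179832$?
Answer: $\frac{66150407}{4098171} \approx 16.141$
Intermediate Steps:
$G = 202$ ($G = -71 - -273 = -71 + 273 = 202$)
$s{\left(n \right)} = \frac{202}{n}$
$\frac{460316 + 282947}{s{\left(-178 \right)} + \left(225880 + w\right)} = \frac{460316 + 282947}{\frac{202}{-178} + \left(225880 - 179832\right)} = \frac{743263}{202 \left(- \frac{1}{178}\right) + 46048} = \frac{743263}{- \frac{101}{89} + 46048} = \frac{743263}{\frac{4098171}{89}} = 743263 \cdot \frac{89}{4098171} = \frac{66150407}{4098171}$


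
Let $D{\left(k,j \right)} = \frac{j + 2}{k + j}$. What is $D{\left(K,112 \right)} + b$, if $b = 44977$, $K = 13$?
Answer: $\frac{5622239}{125} \approx 44978.0$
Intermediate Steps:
$D{\left(k,j \right)} = \frac{2 + j}{j + k}$
$D{\left(K,112 \right)} + b = \frac{2 + 112}{112 + 13} + 44977 = \frac{1}{125} \cdot 114 + 44977 = \frac{114}{125} + 44977 = \frac{5622239}{125}$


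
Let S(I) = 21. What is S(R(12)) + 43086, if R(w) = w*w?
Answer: 43107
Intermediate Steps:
R(w) = w²
S(R(12)) + 43086 = 21 + 43086 = 43107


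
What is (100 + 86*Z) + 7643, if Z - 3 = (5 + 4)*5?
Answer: 11871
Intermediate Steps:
Z = 48 (Z = 3 + (5 + 4)*5 = 3 + 9*5 = 3 + 45 = 48)
(100 + 86*Z) + 7643 = (100 + 86*48) + 7643 = (100 + 4128) + 7643 = 4228 + 7643 = 11871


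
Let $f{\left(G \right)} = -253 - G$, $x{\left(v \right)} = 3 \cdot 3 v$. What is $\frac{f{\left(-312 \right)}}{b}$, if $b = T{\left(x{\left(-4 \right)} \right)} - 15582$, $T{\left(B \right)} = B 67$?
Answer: $- \frac{59}{17994} \approx -0.0032789$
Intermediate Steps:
$x{\left(v \right)} = 9 v$
$T{\left(B \right)} = 67 B$
$b = -17994$ ($b = 67 \cdot 9 \left(-4\right) - 15582 = 67 \left(-36\right) - 15582 = -2412 - 15582 = -17994$)
$\frac{f{\left(-312 \right)}}{b} = \frac{-253 - -312}{-17994} = \left(-253 + 312\right) \left(- \frac{1}{17994}\right) = 59 \left(- \frac{1}{17994}\right) = - \frac{59}{17994}$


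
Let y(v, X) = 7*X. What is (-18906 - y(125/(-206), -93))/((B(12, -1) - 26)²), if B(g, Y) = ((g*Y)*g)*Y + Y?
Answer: -6085/4563 ≈ -1.3336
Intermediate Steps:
B(g, Y) = Y + Y²*g² (B(g, Y) = ((Y*g)*g)*Y + Y = (Y*g²)*Y + Y = Y²*g² + Y = Y + Y²*g²)
(-18906 - y(125/(-206), -93))/((B(12, -1) - 26)²) = (-18906 - 7*(-93))/((-(1 - 1*12²) - 26)²) = (-18906 - 1*(-651))/((-(1 - 1*144) - 26)²) = (-18906 + 651)/((-(1 - 144) - 26)²) = -18255/(-1*(-143) - 26)² = -18255/(143 - 26)² = -18255/(117²) = -18255/13689 = -18255*1/13689 = -6085/4563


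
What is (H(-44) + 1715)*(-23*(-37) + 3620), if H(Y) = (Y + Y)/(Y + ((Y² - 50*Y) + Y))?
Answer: 352712719/46 ≈ 7.6677e+6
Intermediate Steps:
H(Y) = 2*Y/(Y² - 48*Y) (H(Y) = (2*Y)/(Y + (Y² - 49*Y)) = (2*Y)/(Y² - 48*Y) = 2*Y/(Y² - 48*Y))
(H(-44) + 1715)*(-23*(-37) + 3620) = (2/(-48 - 44) + 1715)*(-23*(-37) + 3620) = (2/(-92) + 1715)*(851 + 3620) = (2*(-1/92) + 1715)*4471 = (-1/46 + 1715)*4471 = (78889/46)*4471 = 352712719/46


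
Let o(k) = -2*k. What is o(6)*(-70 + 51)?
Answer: 228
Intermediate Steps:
o(6)*(-70 + 51) = (-2*6)*(-70 + 51) = -12*(-19) = 228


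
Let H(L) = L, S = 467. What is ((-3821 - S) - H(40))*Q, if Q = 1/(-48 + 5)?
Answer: 4328/43 ≈ 100.65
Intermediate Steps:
Q = -1/43 (Q = 1/(-43) = -1/43 ≈ -0.023256)
((-3821 - S) - H(40))*Q = ((-3821 - 1*467) - 1*40)*(-1/43) = ((-3821 - 467) - 40)*(-1/43) = (-4288 - 40)*(-1/43) = -4328*(-1/43) = 4328/43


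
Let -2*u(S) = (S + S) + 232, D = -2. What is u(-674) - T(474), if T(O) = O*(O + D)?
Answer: -223170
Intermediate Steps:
T(O) = O*(-2 + O) (T(O) = O*(O - 2) = O*(-2 + O))
u(S) = -116 - S (u(S) = -((S + S) + 232)/2 = -(2*S + 232)/2 = -(232 + 2*S)/2 = -116 - S)
u(-674) - T(474) = (-116 - 1*(-674)) - 474*(-2 + 474) = (-116 + 674) - 474*472 = 558 - 1*223728 = 558 - 223728 = -223170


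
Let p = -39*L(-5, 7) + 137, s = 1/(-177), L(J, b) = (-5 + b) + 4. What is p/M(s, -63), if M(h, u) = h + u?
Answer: 17169/11152 ≈ 1.5395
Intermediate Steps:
L(J, b) = -1 + b
s = -1/177 ≈ -0.0056497
p = -97 (p = -39*(-1 + 7) + 137 = -39*6 + 137 = -234 + 137 = -97)
p/M(s, -63) = -97/(-1/177 - 63) = -97/(-11152/177) = -97*(-177/11152) = 17169/11152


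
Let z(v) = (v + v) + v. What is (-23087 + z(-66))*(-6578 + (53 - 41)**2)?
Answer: 149815690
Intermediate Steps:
z(v) = 3*v (z(v) = 2*v + v = 3*v)
(-23087 + z(-66))*(-6578 + (53 - 41)**2) = (-23087 + 3*(-66))*(-6578 + (53 - 41)**2) = (-23087 - 198)*(-6578 + 12**2) = -23285*(-6578 + 144) = -23285*(-6434) = 149815690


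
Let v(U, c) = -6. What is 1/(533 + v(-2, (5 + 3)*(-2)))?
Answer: 1/527 ≈ 0.0018975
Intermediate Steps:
1/(533 + v(-2, (5 + 3)*(-2))) = 1/(533 - 6) = 1/527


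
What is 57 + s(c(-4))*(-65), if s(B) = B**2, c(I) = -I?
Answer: -983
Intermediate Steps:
57 + s(c(-4))*(-65) = 57 + (-1*(-4))**2*(-65) = 57 + 4**2*(-65) = 57 + 16*(-65) = 57 - 1040 = -983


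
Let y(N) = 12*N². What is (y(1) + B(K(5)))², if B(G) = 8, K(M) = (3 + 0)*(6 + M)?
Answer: 400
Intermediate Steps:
K(M) = 18 + 3*M (K(M) = 3*(6 + M) = 18 + 3*M)
(y(1) + B(K(5)))² = (12*1² + 8)² = (12*1 + 8)² = (12 + 8)² = 20² = 400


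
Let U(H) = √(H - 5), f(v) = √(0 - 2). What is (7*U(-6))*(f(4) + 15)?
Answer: -7*√22 + 105*I*√11 ≈ -32.833 + 348.25*I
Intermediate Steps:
f(v) = I*√2 (f(v) = √(-2) = I*√2)
U(H) = √(-5 + H)
(7*U(-6))*(f(4) + 15) = (7*√(-5 - 6))*(I*√2 + 15) = (7*√(-11))*(15 + I*√2) = (7*(I*√11))*(15 + I*√2) = (7*I*√11)*(15 + I*√2) = 7*I*√11*(15 + I*√2)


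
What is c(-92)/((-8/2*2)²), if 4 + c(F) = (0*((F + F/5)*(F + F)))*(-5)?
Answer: -1/16 ≈ -0.062500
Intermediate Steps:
c(F) = -4 (c(F) = -4 + (0*((F + F/5)*(F + F)))*(-5) = -4 + (0*((F + F*(⅕))*(2*F)))*(-5) = -4 + (0*((F + F/5)*(2*F)))*(-5) = -4 + (0*((6*F/5)*(2*F)))*(-5) = -4 + (0*(12*F²/5))*(-5) = -4 + 0*(-5) = -4 + 0 = -4)
c(-92)/((-8/2*2)²) = -4/((-8/2*2)²) = -4/((-8*½*2)²) = -4/((-4*2)²) = -4/((-8)²) = -4/64 = -4*1/64 = -1/16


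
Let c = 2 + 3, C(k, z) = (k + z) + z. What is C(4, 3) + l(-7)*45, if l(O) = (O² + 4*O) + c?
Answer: 1180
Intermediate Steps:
C(k, z) = k + 2*z
c = 5
l(O) = 5 + O² + 4*O (l(O) = (O² + 4*O) + 5 = 5 + O² + 4*O)
C(4, 3) + l(-7)*45 = (4 + 2*3) + (5 + (-7)² + 4*(-7))*45 = (4 + 6) + (5 + 49 - 28)*45 = 10 + 26*45 = 10 + 1170 = 1180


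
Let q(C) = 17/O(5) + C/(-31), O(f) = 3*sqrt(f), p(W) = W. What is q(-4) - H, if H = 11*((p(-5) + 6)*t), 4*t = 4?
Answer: -337/31 + 17*sqrt(5)/15 ≈ -8.3368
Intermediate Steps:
t = 1 (t = (1/4)*4 = 1)
q(C) = -C/31 + 17*sqrt(5)/15 (q(C) = 17/((3*sqrt(5))) + C/(-31) = 17*(sqrt(5)/15) + C*(-1/31) = 17*sqrt(5)/15 - C/31 = -C/31 + 17*sqrt(5)/15)
H = 11 (H = 11*((-5 + 6)*1) = 11*(1*1) = 11*1 = 11)
q(-4) - H = (-1/31*(-4) + 17*sqrt(5)/15) - 1*11 = (4/31 + 17*sqrt(5)/15) - 11 = -337/31 + 17*sqrt(5)/15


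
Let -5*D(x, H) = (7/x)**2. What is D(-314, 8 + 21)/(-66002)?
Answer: 49/32537665960 ≈ 1.5059e-9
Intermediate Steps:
D(x, H) = -49/(5*x**2) (D(x, H) = -49/x**2/5 = -49/(5*x**2))
D(-314, 8 + 21)/(-66002) = -49/5/(-314)**2/(-66002) = -49/5*1/98596*(-1/66002) = -49/492980*(-1/66002) = 49/32537665960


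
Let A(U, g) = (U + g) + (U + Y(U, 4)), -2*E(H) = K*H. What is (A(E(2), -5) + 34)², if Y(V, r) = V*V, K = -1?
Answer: 1024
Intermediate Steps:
Y(V, r) = V²
E(H) = H/2 (E(H) = -(-1)*H/2 = H/2)
A(U, g) = g + U² + 2*U (A(U, g) = (U + g) + (U + U²) = g + U² + 2*U)
(A(E(2), -5) + 34)² = ((-5 + ((½)*2)² + 2*((½)*2)) + 34)² = ((-5 + 1² + 2*1) + 34)² = ((-5 + 1 + 2) + 34)² = (-2 + 34)² = 32² = 1024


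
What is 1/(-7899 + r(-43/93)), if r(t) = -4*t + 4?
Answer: -93/734063 ≈ -0.00012669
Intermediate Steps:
r(t) = 4 - 4*t
1/(-7899 + r(-43/93)) = 1/(-7899 + (4 - (-172)/93)) = 1/(-7899 + (4 - 4*(-43/93))) = 1/(-7899 + (4 + 172/93)) = 1/(-7899 + 544/93) = 1/(-734063/93) = -93/734063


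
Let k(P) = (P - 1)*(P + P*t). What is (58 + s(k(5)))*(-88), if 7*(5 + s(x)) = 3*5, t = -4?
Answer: -33968/7 ≈ -4852.6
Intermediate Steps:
k(P) = -3*P*(-1 + P) (k(P) = (P - 1)*(P + P*(-4)) = (-1 + P)*(P - 4*P) = (-1 + P)*(-3*P) = -3*P*(-1 + P))
s(x) = -20/7 (s(x) = -5 + (3*5)/7 = -5 + (⅐)*15 = -5 + 15/7 = -20/7)
(58 + s(k(5)))*(-88) = (58 - 20/7)*(-88) = (386/7)*(-88) = -33968/7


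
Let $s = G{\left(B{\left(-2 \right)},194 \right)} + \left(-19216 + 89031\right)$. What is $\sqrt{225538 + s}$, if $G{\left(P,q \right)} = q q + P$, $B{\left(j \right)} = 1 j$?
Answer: $\sqrt{332987} \approx 577.05$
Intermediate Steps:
$B{\left(j \right)} = j$
$G{\left(P,q \right)} = P + q^{2}$ ($G{\left(P,q \right)} = q^{2} + P = P + q^{2}$)
$s = 107449$ ($s = \left(-2 + 194^{2}\right) + \left(-19216 + 89031\right) = \left(-2 + 37636\right) + 69815 = 37634 + 69815 = 107449$)
$\sqrt{225538 + s} = \sqrt{225538 + 107449} = \sqrt{332987}$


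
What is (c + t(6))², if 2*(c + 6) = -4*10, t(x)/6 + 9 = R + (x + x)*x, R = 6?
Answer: 150544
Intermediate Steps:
t(x) = -18 + 12*x² (t(x) = -54 + 6*(6 + (x + x)*x) = -54 + 6*(6 + (2*x)*x) = -54 + 6*(6 + 2*x²) = -54 + (36 + 12*x²) = -18 + 12*x²)
c = -26 (c = -6 + (-4*10)/2 = -6 + (½)*(-40) = -6 - 20 = -26)
(c + t(6))² = (-26 + (-18 + 12*6²))² = (-26 + (-18 + 12*36))² = (-26 + (-18 + 432))² = (-26 + 414)² = 388² = 150544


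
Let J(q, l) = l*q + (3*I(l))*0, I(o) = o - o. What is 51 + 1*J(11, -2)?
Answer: 29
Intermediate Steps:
I(o) = 0
J(q, l) = l*q (J(q, l) = l*q + (3*0)*0 = l*q + 0*0 = l*q + 0 = l*q)
51 + 1*J(11, -2) = 51 + 1*(-2*11) = 51 + 1*(-22) = 51 - 22 = 29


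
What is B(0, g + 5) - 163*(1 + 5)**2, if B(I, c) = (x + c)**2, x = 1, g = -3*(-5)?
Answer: -5427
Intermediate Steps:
g = 15
B(I, c) = (1 + c)**2
B(0, g + 5) - 163*(1 + 5)**2 = (1 + (15 + 5))**2 - 163*(1 + 5)**2 = (1 + 20)**2 - 163*6**2 = 21**2 - 163*36 = 441 - 5868 = -5427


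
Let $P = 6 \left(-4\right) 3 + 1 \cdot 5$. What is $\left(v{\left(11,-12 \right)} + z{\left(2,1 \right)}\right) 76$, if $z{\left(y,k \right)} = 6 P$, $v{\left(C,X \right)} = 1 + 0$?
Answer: $-30476$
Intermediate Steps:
$v{\left(C,X \right)} = 1$
$P = -67$ ($P = \left(-24\right) 3 + 5 = -72 + 5 = -67$)
$z{\left(y,k \right)} = -402$ ($z{\left(y,k \right)} = 6 \left(-67\right) = -402$)
$\left(v{\left(11,-12 \right)} + z{\left(2,1 \right)}\right) 76 = \left(1 - 402\right) 76 = \left(-401\right) 76 = -30476$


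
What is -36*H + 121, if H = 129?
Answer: -4523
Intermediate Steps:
-36*H + 121 = -36*129 + 121 = -4644 + 121 = -4523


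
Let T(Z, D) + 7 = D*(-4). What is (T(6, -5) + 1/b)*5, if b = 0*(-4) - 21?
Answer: 1360/21 ≈ 64.762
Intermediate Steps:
T(Z, D) = -7 - 4*D (T(Z, D) = -7 + D*(-4) = -7 - 4*D)
b = -21 (b = 0 - 21 = -21)
(T(6, -5) + 1/b)*5 = ((-7 - 4*(-5)) + 1/(-21))*5 = ((-7 + 20) - 1/21)*5 = (13 - 1/21)*5 = (272/21)*5 = 1360/21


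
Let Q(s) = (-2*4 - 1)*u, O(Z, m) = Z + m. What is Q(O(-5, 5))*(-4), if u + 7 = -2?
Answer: -324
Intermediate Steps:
u = -9 (u = -7 - 2 = -9)
Q(s) = 81 (Q(s) = (-2*4 - 1)*(-9) = (-8 - 1)*(-9) = -9*(-9) = 81)
Q(O(-5, 5))*(-4) = 81*(-4) = -324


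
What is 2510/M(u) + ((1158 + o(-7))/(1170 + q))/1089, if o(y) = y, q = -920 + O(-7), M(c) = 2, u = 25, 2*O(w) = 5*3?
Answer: 703850227/560835 ≈ 1255.0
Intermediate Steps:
O(w) = 15/2 (O(w) = (5*3)/2 = (½)*15 = 15/2)
q = -1825/2 (q = -920 + 15/2 = -1825/2 ≈ -912.50)
2510/M(u) + ((1158 + o(-7))/(1170 + q))/1089 = 2510/2 + ((1158 - 7)/(1170 - 1825/2))/1089 = 2510*(½) + (1151/(515/2))*(1/1089) = 1255 + (1151*(2/515))*(1/1089) = 1255 + (2302/515)*(1/1089) = 1255 + 2302/560835 = 703850227/560835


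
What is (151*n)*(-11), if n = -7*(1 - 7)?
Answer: -69762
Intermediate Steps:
n = 42 (n = -7*(-6) = 42)
(151*n)*(-11) = (151*42)*(-11) = 6342*(-11) = -69762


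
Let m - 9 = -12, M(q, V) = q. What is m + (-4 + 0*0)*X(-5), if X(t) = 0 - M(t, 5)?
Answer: -23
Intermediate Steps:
m = -3 (m = 9 - 12 = -3)
X(t) = -t (X(t) = 0 - t = -t)
m + (-4 + 0*0)*X(-5) = -3 + (-4 + 0*0)*(-1*(-5)) = -3 + (-4 + 0)*5 = -3 - 4*5 = -3 - 20 = -23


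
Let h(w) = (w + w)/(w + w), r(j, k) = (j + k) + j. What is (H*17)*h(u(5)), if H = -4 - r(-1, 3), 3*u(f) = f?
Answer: -85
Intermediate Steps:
r(j, k) = k + 2*j
u(f) = f/3
h(w) = 1 (h(w) = (2*w)/((2*w)) = (2*w)*(1/(2*w)) = 1)
H = -5 (H = -4 - (3 + 2*(-1)) = -4 - (3 - 2) = -4 - 1*1 = -4 - 1 = -5)
(H*17)*h(u(5)) = -5*17*1 = -85*1 = -85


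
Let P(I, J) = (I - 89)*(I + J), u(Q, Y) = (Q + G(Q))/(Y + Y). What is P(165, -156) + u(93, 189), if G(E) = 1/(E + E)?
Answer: 48107971/70308 ≈ 684.25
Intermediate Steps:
G(E) = 1/(2*E)
u(Q, Y) = (Q + 1/(2*Q))/(2*Y) (u(Q, Y) = (Q + 1/(2*Q))/(Y + Y) = (Q + 1/(2*Q))/((2*Y)) = (Q + 1/(2*Q))*(1/(2*Y)) = (Q + 1/(2*Q))/(2*Y))
P(I, J) = (-89 + I)*(I + J)
P(165, -156) + u(93, 189) = (165**2 - 89*165 - 89*(-156) + 165*(-156)) + (1/4)*(1 + 2*93**2)/(93*189) = (27225 - 14685 + 13884 - 25740) + (1/4)*(1/93)*(1/189)*(1 + 2*8649) = 684 + (1/4)*(1/93)*(1/189)*(1 + 17298) = 684 + (1/4)*(1/93)*(1/189)*17299 = 684 + 17299/70308 = 48107971/70308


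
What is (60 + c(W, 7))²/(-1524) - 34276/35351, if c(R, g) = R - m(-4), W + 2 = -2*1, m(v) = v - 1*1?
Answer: -183777695/53874924 ≈ -3.4112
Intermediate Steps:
m(v) = -1 + v (m(v) = v - 1 = -1 + v)
W = -4 (W = -2 - 2*1 = -2 - 2 = -4)
c(R, g) = 5 + R (c(R, g) = R - (-1 - 4) = R - 1*(-5) = R + 5 = 5 + R)
(60 + c(W, 7))²/(-1524) - 34276/35351 = (60 + (5 - 4))²/(-1524) - 34276/35351 = (60 + 1)²*(-1/1524) - 34276*1/35351 = 61²*(-1/1524) - 34276/35351 = 3721*(-1/1524) - 34276/35351 = -3721/1524 - 34276/35351 = -183777695/53874924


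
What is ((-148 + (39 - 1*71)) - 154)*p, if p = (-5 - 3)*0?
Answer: 0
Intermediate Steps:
p = 0 (p = -8*0 = 0)
((-148 + (39 - 1*71)) - 154)*p = ((-148 + (39 - 1*71)) - 154)*0 = ((-148 + (39 - 71)) - 154)*0 = ((-148 - 32) - 154)*0 = (-180 - 154)*0 = -334*0 = 0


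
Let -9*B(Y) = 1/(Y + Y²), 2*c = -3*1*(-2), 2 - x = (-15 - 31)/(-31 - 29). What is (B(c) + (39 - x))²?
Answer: 415711321/291600 ≈ 1425.6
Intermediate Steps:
x = 37/30 (x = 2 - (-15 - 31)/(-31 - 29) = 2 - (-46)/(-60) = 2 - (-46)*(-1)/60 = 2 - 1*23/30 = 2 - 23/30 = 37/30 ≈ 1.2333)
c = 3 (c = (-3*1*(-2))/2 = (-3*(-2))/2 = (½)*6 = 3)
B(Y) = -1/(9*(Y + Y²))
(B(c) + (39 - x))² = (-⅑/(3*(1 + 3)) + (39 - 1*37/30))² = (-⅑*⅓/4 + (39 - 37/30))² = (-⅑*⅓*¼ + 1133/30)² = (-1/108 + 1133/30)² = (20389/540)² = 415711321/291600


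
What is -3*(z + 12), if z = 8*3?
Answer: -108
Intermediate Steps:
z = 24
-3*(z + 12) = -3*(24 + 12) = -3*36 = -108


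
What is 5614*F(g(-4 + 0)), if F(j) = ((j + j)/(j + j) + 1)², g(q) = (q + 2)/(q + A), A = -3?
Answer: 22456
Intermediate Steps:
g(q) = (2 + q)/(-3 + q) (g(q) = (q + 2)/(q - 3) = (2 + q)/(-3 + q))
F(j) = 4 (F(j) = ((2*j)/((2*j)) + 1)² = ((2*j)*(1/(2*j)) + 1)² = (1 + 1)² = 2² = 4)
5614*F(g(-4 + 0)) = 5614*4 = 22456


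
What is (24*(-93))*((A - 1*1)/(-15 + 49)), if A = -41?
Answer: 46872/17 ≈ 2757.2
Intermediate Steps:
(24*(-93))*((A - 1*1)/(-15 + 49)) = (24*(-93))*((-41 - 1*1)/(-15 + 49)) = -2232*(-41 - 1)/34 = -(-93744)/34 = -2232*(-21/17) = 46872/17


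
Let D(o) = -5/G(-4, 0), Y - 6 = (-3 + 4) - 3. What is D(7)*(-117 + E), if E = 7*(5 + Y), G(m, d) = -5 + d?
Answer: -54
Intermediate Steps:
Y = 4 (Y = 6 + ((-3 + 4) - 3) = 6 + (1 - 3) = 6 - 2 = 4)
D(o) = 1 (D(o) = -5/(-5 + 0) = -5/(-5) = -5*(-⅕) = 1)
E = 63 (E = 7*(5 + 4) = 7*9 = 63)
D(7)*(-117 + E) = 1*(-117 + 63) = 1*(-54) = -54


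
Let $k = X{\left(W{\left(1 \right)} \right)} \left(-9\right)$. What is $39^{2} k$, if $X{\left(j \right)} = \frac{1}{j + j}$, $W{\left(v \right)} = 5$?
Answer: $- \frac{13689}{10} \approx -1368.9$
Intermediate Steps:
$X{\left(j \right)} = \frac{1}{2 j}$
$k = - \frac{9}{10}$ ($k = \frac{1}{2 \cdot 5} \left(-9\right) = \frac{1}{2} \cdot \frac{1}{5} \left(-9\right) = \frac{1}{10} \left(-9\right) = - \frac{9}{10} \approx -0.9$)
$39^{2} k = 39^{2} \left(- \frac{9}{10}\right) = 1521 \left(- \frac{9}{10}\right) = - \frac{13689}{10}$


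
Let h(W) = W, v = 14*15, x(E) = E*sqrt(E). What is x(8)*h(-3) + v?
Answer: 210 - 48*sqrt(2) ≈ 142.12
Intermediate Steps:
x(E) = E**(3/2)
v = 210
x(8)*h(-3) + v = 8**(3/2)*(-3) + 210 = (16*sqrt(2))*(-3) + 210 = -48*sqrt(2) + 210 = 210 - 48*sqrt(2)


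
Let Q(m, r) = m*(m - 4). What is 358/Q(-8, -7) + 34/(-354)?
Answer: 10289/2832 ≈ 3.6331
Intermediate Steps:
Q(m, r) = m*(-4 + m)
358/Q(-8, -7) + 34/(-354) = 358/((-8*(-4 - 8))) + 34/(-354) = 358/((-8*(-12))) + 34*(-1/354) = 358/96 - 17/177 = 358*(1/96) - 17/177 = 179/48 - 17/177 = 10289/2832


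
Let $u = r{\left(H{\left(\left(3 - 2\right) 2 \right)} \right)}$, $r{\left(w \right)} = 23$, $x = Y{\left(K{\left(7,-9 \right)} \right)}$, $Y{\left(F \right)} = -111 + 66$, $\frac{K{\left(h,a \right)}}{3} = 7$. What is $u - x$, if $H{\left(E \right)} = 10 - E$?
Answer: $68$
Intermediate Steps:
$K{\left(h,a \right)} = 21$ ($K{\left(h,a \right)} = 3 \cdot 7 = 21$)
$Y{\left(F \right)} = -45$
$x = -45$
$u = 23$
$u - x = 23 - -45 = 23 + 45 = 68$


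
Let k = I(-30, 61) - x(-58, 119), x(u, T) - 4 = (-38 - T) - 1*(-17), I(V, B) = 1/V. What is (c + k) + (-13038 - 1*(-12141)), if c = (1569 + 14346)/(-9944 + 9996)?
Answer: -354881/780 ≈ -454.98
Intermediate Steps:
x(u, T) = -17 - T (x(u, T) = 4 + ((-38 - T) - 1*(-17)) = 4 + ((-38 - T) + 17) = 4 + (-21 - T) = -17 - T)
c = 15915/52 ≈ 306.06
k = 4079/30 (k = 1/(-30) - (-17 - 1*119) = -1/30 - (-17 - 119) = -1/30 - 1*(-136) = -1/30 + 136 = 4079/30 ≈ 135.97)
(c + k) + (-13038 - 1*(-12141)) = (15915/52 + 4079/30) + (-13038 - 1*(-12141)) = 344779/780 + (-13038 + 12141) = 344779/780 - 897 = -354881/780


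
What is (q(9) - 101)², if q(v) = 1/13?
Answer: 1721344/169 ≈ 10185.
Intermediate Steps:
q(v) = 1/13
(q(9) - 101)² = (1/13 - 101)² = (-1312/13)² = 1721344/169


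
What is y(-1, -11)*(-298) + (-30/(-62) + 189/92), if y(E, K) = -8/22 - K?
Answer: -99358203/31372 ≈ -3167.1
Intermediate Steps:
y(E, K) = -4/11 - K (y(E, K) = -8*1/22 - K = -4/11 - K)
y(-1, -11)*(-298) + (-30/(-62) + 189/92) = (-4/11 - 1*(-11))*(-298) + (-30/(-62) + 189/92) = (-4/11 + 11)*(-298) + (-30*(-1/62) + 189*(1/92)) = (117/11)*(-298) + (15/31 + 189/92) = -34866/11 + 7239/2852 = -99358203/31372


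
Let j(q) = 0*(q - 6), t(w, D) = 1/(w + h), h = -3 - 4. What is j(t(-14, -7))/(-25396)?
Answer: 0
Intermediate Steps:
h = -7
t(w, D) = 1/(-7 + w) (t(w, D) = 1/(w - 7) = 1/(-7 + w))
j(q) = 0 (j(q) = 0*(-6 + q) = 0)
j(t(-14, -7))/(-25396) = 0/(-25396) = 0*(-1/25396) = 0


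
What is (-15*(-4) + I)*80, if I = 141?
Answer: 16080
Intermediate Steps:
(-15*(-4) + I)*80 = (-15*(-4) + 141)*80 = (60 + 141)*80 = 201*80 = 16080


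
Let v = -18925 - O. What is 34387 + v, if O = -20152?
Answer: 35614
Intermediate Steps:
v = 1227 (v = -18925 - 1*(-20152) = -18925 + 20152 = 1227)
34387 + v = 34387 + 1227 = 35614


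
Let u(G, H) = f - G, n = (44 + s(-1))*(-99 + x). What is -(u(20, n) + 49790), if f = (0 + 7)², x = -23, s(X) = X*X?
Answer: -49819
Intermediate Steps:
s(X) = X²
f = 49 (f = 7² = 49)
n = -5490 (n = (44 + (-1)²)*(-99 - 23) = (44 + 1)*(-122) = 45*(-122) = -5490)
u(G, H) = 49 - G
-(u(20, n) + 49790) = -((49 - 1*20) + 49790) = -((49 - 20) + 49790) = -(29 + 49790) = -1*49819 = -49819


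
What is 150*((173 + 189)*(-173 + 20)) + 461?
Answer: -8307439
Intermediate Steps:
150*((173 + 189)*(-173 + 20)) + 461 = 150*(362*(-153)) + 461 = 150*(-55386) + 461 = -8307900 + 461 = -8307439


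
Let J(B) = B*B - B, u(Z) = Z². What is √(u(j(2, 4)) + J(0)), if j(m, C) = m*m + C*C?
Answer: 20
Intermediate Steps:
j(m, C) = C² + m² (j(m, C) = m² + C² = C² + m²)
J(B) = B² - B
√(u(j(2, 4)) + J(0)) = √((4² + 2²)² + 0*(-1 + 0)) = √((16 + 4)² + 0*(-1)) = √(20² + 0) = √(400 + 0) = √400 = 20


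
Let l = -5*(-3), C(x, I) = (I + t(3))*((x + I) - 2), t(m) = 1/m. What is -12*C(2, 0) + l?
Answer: 15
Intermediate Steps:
C(x, I) = (⅓ + I)*(-2 + I + x) (C(x, I) = (I + 1/3)*((x + I) - 2) = (I + ⅓)*((I + x) - 2) = (⅓ + I)*(-2 + I + x))
l = 15
-12*C(2, 0) + l = -12*(-⅔ + 0² - 5/3*0 + (⅓)*2 + 0*2) + 15 = -12*(-⅔ + 0 + 0 + ⅔ + 0) + 15 = -12*0 + 15 = 0 + 15 = 15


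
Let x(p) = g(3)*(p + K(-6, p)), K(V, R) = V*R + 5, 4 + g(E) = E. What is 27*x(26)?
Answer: 3375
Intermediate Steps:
g(E) = -4 + E
K(V, R) = 5 + R*V (K(V, R) = R*V + 5 = 5 + R*V)
x(p) = -5 + 5*p (x(p) = (-4 + 3)*(p + (5 + p*(-6))) = -(p + (5 - 6*p)) = -(5 - 5*p) = -5 + 5*p)
27*x(26) = 27*(-5 + 5*26) = 27*(-5 + 130) = 27*125 = 3375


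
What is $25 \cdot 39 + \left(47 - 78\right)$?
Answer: $944$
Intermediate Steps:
$25 \cdot 39 + \left(47 - 78\right) = 975 - 31 = 944$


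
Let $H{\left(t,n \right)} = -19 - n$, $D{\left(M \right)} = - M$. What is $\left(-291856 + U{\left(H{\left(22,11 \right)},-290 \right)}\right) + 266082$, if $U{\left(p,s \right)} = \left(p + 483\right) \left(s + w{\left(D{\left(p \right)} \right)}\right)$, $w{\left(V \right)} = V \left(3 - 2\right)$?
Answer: $-143554$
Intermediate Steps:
$w{\left(V \right)} = V$ ($w{\left(V \right)} = V 1 = V$)
$U{\left(p,s \right)} = \left(483 + p\right) \left(s - p\right)$ ($U{\left(p,s \right)} = \left(p + 483\right) \left(s - p\right) = \left(483 + p\right) \left(s - p\right)$)
$\left(-291856 + U{\left(H{\left(22,11 \right)},-290 \right)}\right) + 266082 = \left(-291856 - \left(140070 + \left(-19 - 11\right)^{2} + 483 \left(-19 - 11\right) - \left(-19 - 11\right) \left(-290\right)\right)\right) + 266082 = \left(-291856 - 117780\right) + 266082 = -409636 + 266082 = -143554$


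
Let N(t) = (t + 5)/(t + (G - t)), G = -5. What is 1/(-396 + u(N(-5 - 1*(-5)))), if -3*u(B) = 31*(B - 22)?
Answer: -3/475 ≈ -0.0063158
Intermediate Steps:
N(t) = -1 - t/5 (N(t) = (t + 5)/(t + (-5 - t)) = (5 + t)/(-5) = (5 + t)*(-1/5) = -1 - t/5)
u(B) = 682/3 - 31*B/3 (u(B) = -31*(B - 22)/3 = -31*(-22 + B)/3 = -(-682 + 31*B)/3 = 682/3 - 31*B/3)
1/(-396 + u(N(-5 - 1*(-5)))) = 1/(-396 + (682/3 - 31*(-1 - (-5 - 1*(-5))/5)/3)) = 1/(-396 + (682/3 - 31*(-1 - (-5 + 5)/5)/3)) = 1/(-396 + (682/3 - 31*(-1 - 1/5*0)/3)) = 1/(-396 + (682/3 - 31*(-1 + 0)/3)) = 1/(-396 + (682/3 - 31/3*(-1))) = 1/(-396 + (682/3 + 31/3)) = 1/(-396 + 713/3) = 1/(-475/3) = -3/475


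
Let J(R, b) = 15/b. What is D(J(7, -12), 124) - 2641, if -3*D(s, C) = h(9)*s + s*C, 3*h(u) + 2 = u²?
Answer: -92821/36 ≈ -2578.4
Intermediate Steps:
h(u) = -⅔ + u²/3
D(s, C) = -79*s/9 - C*s/3 (D(s, C) = -((-⅔ + (⅓)*9²)*s + s*C)/3 = -((-⅔ + (⅓)*81)*s + C*s)/3 = -((-⅔ + 27)*s + C*s)/3 = -(79*s/3 + C*s)/3 = -79*s/9 - C*s/3)
D(J(7, -12), 124) - 2641 = -15/(-12)*(79 + 3*124)/9 - 2641 = -15*(-1/12)*(79 + 372)/9 - 2641 = -⅑*(-5/4)*451 - 2641 = 2255/36 - 2641 = -92821/36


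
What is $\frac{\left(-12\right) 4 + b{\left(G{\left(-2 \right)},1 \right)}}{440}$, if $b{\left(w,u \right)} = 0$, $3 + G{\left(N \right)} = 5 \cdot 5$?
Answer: $- \frac{6}{55} \approx -0.10909$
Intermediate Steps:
$G{\left(N \right)} = 22$ ($G{\left(N \right)} = -3 + 5 \cdot 5 = -3 + 25 = 22$)
$\frac{\left(-12\right) 4 + b{\left(G{\left(-2 \right)},1 \right)}}{440} = \frac{\left(-12\right) 4 + 0}{440} = \left(-48 + 0\right) \frac{1}{440} = \left(-48\right) \frac{1}{440} = - \frac{6}{55}$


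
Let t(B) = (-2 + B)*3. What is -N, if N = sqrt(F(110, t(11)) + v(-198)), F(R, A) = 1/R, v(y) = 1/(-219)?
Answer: -sqrt(2625810)/24090 ≈ -0.067266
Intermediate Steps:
t(B) = -6 + 3*B
v(y) = -1/219
N = sqrt(2625810)/24090 (N = sqrt(1/110 - 1/219) = sqrt(109/24090) = sqrt(2625810)/24090 ≈ 0.067266)
-N = -sqrt(2625810)/24090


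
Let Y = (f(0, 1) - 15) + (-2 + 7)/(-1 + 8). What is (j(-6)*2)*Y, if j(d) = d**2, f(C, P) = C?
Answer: -7200/7 ≈ -1028.6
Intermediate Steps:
Y = -100/7 (Y = (0 - 15) + (-2 + 7)/(-1 + 8) = -15 + 5/7 = -100/7 ≈ -14.286)
(j(-6)*2)*Y = ((-6)**2*2)*(-100/7) = (36*2)*(-100/7) = 72*(-100/7) = -7200/7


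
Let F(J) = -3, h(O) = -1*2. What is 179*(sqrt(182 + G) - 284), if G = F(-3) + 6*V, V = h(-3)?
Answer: -50836 + 179*sqrt(167) ≈ -48523.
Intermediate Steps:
h(O) = -2
V = -2
G = -15 (G = -3 + 6*(-2) = -3 - 12 = -15)
179*(sqrt(182 + G) - 284) = 179*(sqrt(182 - 15) - 284) = 179*(sqrt(167) - 284) = 179*(-284 + sqrt(167)) = -50836 + 179*sqrt(167)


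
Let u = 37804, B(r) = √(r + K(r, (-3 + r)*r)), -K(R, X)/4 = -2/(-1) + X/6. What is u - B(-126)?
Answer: 37804 - I*√10970 ≈ 37804.0 - 104.74*I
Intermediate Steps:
K(R, X) = -8 - 2*X/3 (K(R, X) = -4*(-2/(-1) + X/6) = -4*(-2*(-1) + X*(⅙)) = -4*(2 + X/6) = -8 - 2*X/3)
B(r) = √(-8 + r - 2*r*(-3 + r)/3) (B(r) = √(r + (-8 - 2*(-3 + r)*r/3)) = √(r + (-8 - 2*r*(-3 + r)/3)) = √(-8 + r - 2*r*(-3 + r)/3))
u - B(-126) = 37804 - √(-72 - 6*(-126)² + 27*(-126))/3 = 37804 - √(-72 - 6*15876 - 3402)/3 = 37804 - √(-72 - 95256 - 3402)/3 = 37804 - √(-98730)/3 = 37804 - 3*I*√10970/3 = 37804 - I*√10970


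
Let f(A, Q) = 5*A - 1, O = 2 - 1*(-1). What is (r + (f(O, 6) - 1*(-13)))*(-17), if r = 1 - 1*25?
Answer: -51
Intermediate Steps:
O = 3 (O = 2 + 1 = 3)
f(A, Q) = -1 + 5*A
r = -24 (r = 1 - 25 = -24)
(r + (f(O, 6) - 1*(-13)))*(-17) = (-24 + ((-1 + 5*3) - 1*(-13)))*(-17) = (-24 + ((-1 + 15) + 13))*(-17) = (-24 + (14 + 13))*(-17) = (-24 + 27)*(-17) = 3*(-17) = -51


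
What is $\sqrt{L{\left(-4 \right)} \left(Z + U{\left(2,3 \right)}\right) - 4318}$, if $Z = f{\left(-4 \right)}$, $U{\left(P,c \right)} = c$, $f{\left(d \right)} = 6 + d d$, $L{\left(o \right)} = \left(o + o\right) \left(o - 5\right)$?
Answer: $i \sqrt{2518} \approx 50.18 i$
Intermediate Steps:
$L{\left(o \right)} = 2 o \left(-5 + o\right)$
$f{\left(d \right)} = 6 + d^{2}$
$Z = 22$ ($Z = 6 + \left(-4\right)^{2} = 6 + 16 = 22$)
$\sqrt{L{\left(-4 \right)} \left(Z + U{\left(2,3 \right)}\right) - 4318} = \sqrt{2 \left(-4\right) \left(-5 - 4\right) \left(22 + 3\right) - 4318} = \sqrt{2 \left(-4\right) \left(-9\right) 25 - 4318} = \sqrt{72 \cdot 25 - 4318} = \sqrt{1800 - 4318} = \sqrt{-2518} = i \sqrt{2518}$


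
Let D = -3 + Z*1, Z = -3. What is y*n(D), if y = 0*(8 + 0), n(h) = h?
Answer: 0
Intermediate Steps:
D = -6 (D = -3 - 3*1 = -3 - 3 = -6)
y = 0 (y = 0*8 = 0)
y*n(D) = 0*(-6) = 0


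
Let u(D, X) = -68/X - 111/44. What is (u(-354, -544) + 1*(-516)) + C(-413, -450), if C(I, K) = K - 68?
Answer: -91203/88 ≈ -1036.4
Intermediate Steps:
u(D, X) = -111/44 - 68/X (u(D, X) = -68/X - 111*1/44 = -68/X - 111/44 = -111/44 - 68/X)
C(I, K) = -68 + K
(u(-354, -544) + 1*(-516)) + C(-413, -450) = ((-111/44 - 68/(-544)) + 1*(-516)) + (-68 - 450) = ((-111/44 - 68*(-1/544)) - 516) - 518 = ((-111/44 + 1/8) - 516) - 518 = (-211/88 - 516) - 518 = -45619/88 - 518 = -91203/88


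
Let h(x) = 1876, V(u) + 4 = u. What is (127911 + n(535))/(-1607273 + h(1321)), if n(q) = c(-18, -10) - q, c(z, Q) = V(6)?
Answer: -127378/1605397 ≈ -0.079344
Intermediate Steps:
V(u) = -4 + u
c(z, Q) = 2 (c(z, Q) = -4 + 6 = 2)
n(q) = 2 - q
(127911 + n(535))/(-1607273 + h(1321)) = (127911 + (2 - 1*535))/(-1607273 + 1876) = (127911 + (2 - 535))/(-1605397) = (127911 - 533)*(-1/1605397) = 127378*(-1/1605397) = -127378/1605397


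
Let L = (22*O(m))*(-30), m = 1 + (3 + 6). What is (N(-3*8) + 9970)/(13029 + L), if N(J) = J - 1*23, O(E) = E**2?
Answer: -9923/52971 ≈ -0.18733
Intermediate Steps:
m = 10 (m = 1 + 9 = 10)
N(J) = -23 + J (N(J) = J - 23 = -23 + J)
L = -66000 (L = (22*10**2)*(-30) = (22*100)*(-30) = 2200*(-30) = -66000)
(N(-3*8) + 9970)/(13029 + L) = ((-23 - 3*8) + 9970)/(13029 - 66000) = ((-23 - 24) + 9970)/(-52971) = (-47 + 9970)*(-1/52971) = 9923*(-1/52971) = -9923/52971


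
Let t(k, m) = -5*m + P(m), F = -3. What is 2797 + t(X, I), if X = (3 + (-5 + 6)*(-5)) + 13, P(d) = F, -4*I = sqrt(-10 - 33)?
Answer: 2794 + 5*I*sqrt(43)/4 ≈ 2794.0 + 8.1968*I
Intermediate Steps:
I = -I*sqrt(43)/4 (I = -sqrt(-10 - 33)/4 = -I*sqrt(43)/4 ≈ -1.6394*I)
P(d) = -3
X = 11 (X = (3 + 1*(-5)) + 13 = (3 - 5) + 13 = -2 + 13 = 11)
t(k, m) = -3 - 5*m (t(k, m) = -5*m - 3 = -3 - 5*m)
2797 + t(X, I) = 2797 + (-3 - (-5)*I*sqrt(43)/4) = 2797 + (-3 + 5*I*sqrt(43)/4) = 2794 + 5*I*sqrt(43)/4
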